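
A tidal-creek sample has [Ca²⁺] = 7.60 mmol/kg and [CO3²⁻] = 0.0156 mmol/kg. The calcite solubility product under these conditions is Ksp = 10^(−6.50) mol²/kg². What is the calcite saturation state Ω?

Ω = 0.375

Ksp = 10^(−6.50) = 3.162×10^-7
Ω = [Ca²⁺][CO3²⁻]/Ksp = (7.60×10^-3)(0.0156×10^-3) / 3.162×10^-7 = 0.375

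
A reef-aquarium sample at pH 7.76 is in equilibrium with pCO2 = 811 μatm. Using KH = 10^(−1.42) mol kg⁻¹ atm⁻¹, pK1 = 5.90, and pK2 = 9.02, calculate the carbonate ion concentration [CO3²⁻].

[CO3²⁻] = 0.123 mmol/kg

[CO2*] = KH · pCO2 = 10^(−1.42) × 811×10^-6 = 3.083×10^-5 mol/kg
α₀ = 1/(1 + K1/[H⁺] + K1K2/[H⁺]²) = 1/(1 + 10^+1.86 + 10^+0.60) = 0.01292
DIC = [CO2*]/α₀ = 3.083×10^-5 / 0.01292 = 2.387 mmol/kg
[CO3²⁻] = α₂·DIC; α₂ = 0.05142, so [CO3²⁻] = 0.05142 × 2.387 = 0.123 mmol/kg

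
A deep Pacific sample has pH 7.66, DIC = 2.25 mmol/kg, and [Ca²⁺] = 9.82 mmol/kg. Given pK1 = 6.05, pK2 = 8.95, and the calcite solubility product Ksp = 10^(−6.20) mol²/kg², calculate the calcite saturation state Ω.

α₂ = 1 / (1 + [H⁺]/K2 + [H⁺]²/(K1K2)) = 1 / (1 + 10^+1.29 + 10^-0.32)
   = 1 / (1 + 19.498 + 0.47863) = 1/20.977 = 0.04767
[CO3²⁻] = α₂ × DIC = 0.04767 × 2.25 = 0.1073 mmol/kg
Ksp = 10^(−6.20) = 6.310×10^-7
Ω = [Ca²⁺][CO3²⁻]/Ksp = (9.82×10^-3)(1.073×10^-4) / 6.310×10^-7 = 1.67

Ω = 1.67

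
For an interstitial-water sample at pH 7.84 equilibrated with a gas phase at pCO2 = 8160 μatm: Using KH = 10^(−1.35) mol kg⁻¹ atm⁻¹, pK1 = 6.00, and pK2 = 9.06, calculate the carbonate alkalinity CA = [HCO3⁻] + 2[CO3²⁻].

CA = 28.3 mmol/kg

[CO2*] = KH · pCO2 = 10^(−1.35) × 8160×10^-6 = 3.645×10^-4 mol/kg
α₀ = 1/(1 + K1/[H⁺] + K1K2/[H⁺]²) = 1/(1 + 10^+1.84 + 10^+0.62) = 0.01345
DIC = [CO2*]/α₀ = 3.645×10^-4 / 0.01345 = 27.10 mmol/kg
CA = (α₁ + 2α₂)·DIC = (0.9305 + 2×0.05607) × 27.10 = 28.3 mmol/kg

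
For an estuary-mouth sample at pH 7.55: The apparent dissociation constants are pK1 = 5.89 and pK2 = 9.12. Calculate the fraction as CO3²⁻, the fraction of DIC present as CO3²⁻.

α₂ = 1 / (1 + [H⁺]/K2 + [H⁺]²/(K1K2)) = 1 / (1 + 10^+1.57 + 10^-0.09)
   = 1 / (1 + 37.154 + 0.81283) = 1/38.966 = 0.02566

α₂ = 0.0257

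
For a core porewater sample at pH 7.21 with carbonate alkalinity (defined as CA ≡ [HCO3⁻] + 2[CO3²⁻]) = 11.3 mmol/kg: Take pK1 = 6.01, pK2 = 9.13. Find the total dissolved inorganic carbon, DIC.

CA = [HCO3⁻] + 2[CO3²⁻] = (α₁ + 2α₂)·DIC
At pH 7.21: [H⁺]/K1 = 10^-1.20 = 0.063096, K2/[H⁺] = 10^-1.92 = 0.012023
α₁ = 1/(1 + 0.063096 + 0.012023) = 1/1.0751 = 0.9301; α₂ = α₁·K2/[H⁺] = 0.01118
α₁ + 2α₂ = 0.9525
DIC = CA / (α₁ + 2α₂) = 11.3 / 0.9525 = 11.9 mmol/kg

DIC = 11.9 mmol/kg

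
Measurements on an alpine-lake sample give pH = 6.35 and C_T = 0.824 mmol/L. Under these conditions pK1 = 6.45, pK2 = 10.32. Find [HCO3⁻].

[HCO3⁻] = 0.365 mmol/L

α₁ = 1 / (1 + [H⁺]/K1 + K2/[H⁺]) = 1 / (1 + 10^+0.10 + 10^-3.97)
   = 1 / (1 + 1.2589 + 0.00010715) = 1/2.2590 = 0.4427
[HCO3⁻] = α₁ × DIC = 0.4427 × 0.824 = 0.365 mmol/L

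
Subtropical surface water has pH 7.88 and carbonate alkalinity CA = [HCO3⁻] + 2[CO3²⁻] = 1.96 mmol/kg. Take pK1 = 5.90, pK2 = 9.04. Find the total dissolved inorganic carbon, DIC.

DIC = 1.86 mmol/kg

CA = [HCO3⁻] + 2[CO3²⁻] = (α₁ + 2α₂)·DIC
At pH 7.88: [H⁺]/K1 = 10^-1.98 = 0.010471, K2/[H⁺] = 10^-1.16 = 0.069183
α₁ = 1/(1 + 0.010471 + 0.069183) = 1/1.0797 = 0.9262; α₂ = α₁·K2/[H⁺] = 0.06408
α₁ + 2α₂ = 1.0544
DIC = CA / (α₁ + 2α₂) = 1.96 / 1.0544 = 1.86 mmol/kg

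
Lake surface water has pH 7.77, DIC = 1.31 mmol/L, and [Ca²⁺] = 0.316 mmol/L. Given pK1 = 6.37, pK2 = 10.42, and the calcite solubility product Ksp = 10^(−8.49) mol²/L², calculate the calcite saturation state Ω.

α₂ = 1 / (1 + [H⁺]/K2 + [H⁺]²/(K1K2)) = 1 / (1 + 10^+2.65 + 10^+1.25)
   = 1 / (1 + 446.68 + 17.783) = 1/465.47 = 0.002148
[CO3²⁻] = α₂ × DIC = 0.002148 × 1.31 = 0.002814 mmol/L = 2.814 μmol/L
Ksp = 10^(−8.49) = 3.236×10^-9
Ω = [Ca²⁺][CO3²⁻]/Ksp = (0.316×10^-3)(2.814×10^-6) / 3.236×10^-9 = 0.275

Ω = 0.275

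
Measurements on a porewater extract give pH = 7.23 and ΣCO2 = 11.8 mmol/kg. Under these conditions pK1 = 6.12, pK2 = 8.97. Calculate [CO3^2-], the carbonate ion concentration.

α₂ = 1 / (1 + [H⁺]/K2 + [H⁺]²/(K1K2)) = 1 / (1 + 10^+1.74 + 10^+0.63)
   = 1 / (1 + 54.954 + 4.2658) = 1/60.220 = 0.01661
[CO3²⁻] = α₂ × DIC = 0.01661 × 11.8 = 0.196 mmol/kg

[CO3²⁻] = 0.196 mmol/kg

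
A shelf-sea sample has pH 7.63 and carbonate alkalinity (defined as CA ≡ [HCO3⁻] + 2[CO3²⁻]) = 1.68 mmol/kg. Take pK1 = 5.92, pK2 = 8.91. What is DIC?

DIC = 1.63 mmol/kg

CA = [HCO3⁻] + 2[CO3²⁻] = (α₁ + 2α₂)·DIC
At pH 7.63: [H⁺]/K1 = 10^-1.71 = 0.019498, K2/[H⁺] = 10^-1.28 = 0.052481
α₁ = 1/(1 + 0.019498 + 0.052481) = 1/1.0720 = 0.9329; α₂ = α₁·K2/[H⁺] = 0.04896
α₁ + 2α₂ = 1.0308
DIC = CA / (α₁ + 2α₂) = 1.68 / 1.0308 = 1.63 mmol/kg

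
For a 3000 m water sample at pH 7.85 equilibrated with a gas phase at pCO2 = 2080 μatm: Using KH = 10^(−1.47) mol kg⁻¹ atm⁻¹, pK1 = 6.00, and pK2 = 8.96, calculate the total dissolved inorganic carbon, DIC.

[CO2*] = KH · pCO2 = 10^(−1.47) × 2080×10^-6 = 7.048×10^-5 mol/kg
α₀ = 1/(1 + K1/[H⁺] + K1K2/[H⁺]²) = 1/(1 + 10^+1.85 + 10^+0.74) = 0.01294
DIC = [CO2*]/α₀ = 7.048×10^-5 / 0.01294 = 5.45 mmol/kg

DIC = 5.45 mmol/kg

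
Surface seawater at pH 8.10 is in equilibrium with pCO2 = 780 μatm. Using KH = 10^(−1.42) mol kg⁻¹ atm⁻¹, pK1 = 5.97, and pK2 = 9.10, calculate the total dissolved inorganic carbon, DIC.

DIC = 4.43 mmol/kg

[CO2*] = KH · pCO2 = 10^(−1.42) × 780×10^-6 = 2.965×10^-5 mol/kg
α₀ = 1/(1 + K1/[H⁺] + K1K2/[H⁺]²) = 1/(1 + 10^+2.13 + 10^+1.13) = 0.006694
DIC = [CO2*]/α₀ = 2.965×10^-5 / 0.006694 = 4.43 mmol/kg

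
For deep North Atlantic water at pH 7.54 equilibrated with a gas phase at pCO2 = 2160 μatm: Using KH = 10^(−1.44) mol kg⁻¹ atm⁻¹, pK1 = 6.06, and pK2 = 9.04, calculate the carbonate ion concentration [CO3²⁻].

[CO2*] = KH · pCO2 = 10^(−1.44) × 2160×10^-6 = 7.842×10^-5 mol/kg
α₀ = 1/(1 + K1/[H⁺] + K1K2/[H⁺]²) = 1/(1 + 10^+1.48 + 10^-0.02) = 0.03110
DIC = [CO2*]/α₀ = 7.842×10^-5 / 0.03110 = 2.522 mmol/kg
[CO3²⁻] = α₂·DIC; α₂ = 0.02970, so [CO3²⁻] = 0.02970 × 2.522 = 0.0749 mmol/kg

[CO3²⁻] = 0.0749 mmol/kg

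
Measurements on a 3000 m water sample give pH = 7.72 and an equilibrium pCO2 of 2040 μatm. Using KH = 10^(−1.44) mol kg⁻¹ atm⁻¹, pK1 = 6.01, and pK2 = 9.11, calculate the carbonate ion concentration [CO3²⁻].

[CO3²⁻] = 0.155 mmol/kg

[CO2*] = KH · pCO2 = 10^(−1.44) × 2040×10^-6 = 7.407×10^-5 mol/kg
α₀ = 1/(1 + K1/[H⁺] + K1K2/[H⁺]²) = 1/(1 + 10^+1.71 + 10^+0.32) = 0.01839
DIC = [CO2*]/α₀ = 7.407×10^-5 / 0.01839 = 4.027 mmol/kg
[CO3²⁻] = α₂·DIC; α₂ = 0.03842, so [CO3²⁻] = 0.03842 × 4.027 = 0.155 mmol/kg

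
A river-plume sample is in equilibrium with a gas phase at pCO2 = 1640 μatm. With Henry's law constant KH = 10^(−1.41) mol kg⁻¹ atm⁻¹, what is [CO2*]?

[CO2*] = 63.8 μmol/kg

KH = 10^(−1.41) = 3.890×10^-2 mol kg⁻¹ atm⁻¹
[CO2*] = KH · pCO2 = 3.890×10^-2 × 1640×10^-6 atm = 6.38×10^-5 mol/kg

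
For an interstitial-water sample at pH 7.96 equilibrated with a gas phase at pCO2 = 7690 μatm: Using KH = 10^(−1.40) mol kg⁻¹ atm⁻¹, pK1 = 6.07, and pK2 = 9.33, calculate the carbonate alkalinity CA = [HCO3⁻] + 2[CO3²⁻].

CA = 25.8 mmol/kg

[CO2*] = KH · pCO2 = 10^(−1.40) × 7690×10^-6 = 3.061×10^-4 mol/kg
α₀ = 1/(1 + K1/[H⁺] + K1K2/[H⁺]²) = 1/(1 + 10^+1.89 + 10^+0.52) = 0.01220
DIC = [CO2*]/α₀ = 3.061×10^-4 / 0.01220 = 25.08 mmol/kg
CA = (α₁ + 2α₂)·DIC = (0.9474 + 2×0.04041) × 25.08 = 25.8 mmol/kg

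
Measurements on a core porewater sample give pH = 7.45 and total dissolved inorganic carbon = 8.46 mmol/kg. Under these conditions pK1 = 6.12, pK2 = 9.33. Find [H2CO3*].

[CO2*] = 0.373 mmol/kg

α₀ = 1 / (1 + K1/[H⁺] + K1K2/[H⁺]²) = 1 / (1 + 10^+1.33 + 10^-0.55)
   = 1 / (1 + 21.380 + 0.28184) = 1/22.661 = 0.04413
[CO2*] = α₀ × DIC = 0.04413 × 8.46 = 0.373 mmol/kg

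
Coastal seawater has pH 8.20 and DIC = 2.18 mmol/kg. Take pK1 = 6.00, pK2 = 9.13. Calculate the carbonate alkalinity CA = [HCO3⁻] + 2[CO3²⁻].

CA = [HCO3⁻] + 2[CO3²⁻] = (α₁ + 2α₂)·DIC
At pH 8.20: [H⁺]/K1 = 10^-2.20 = 0.0063096, K2/[H⁺] = 10^-0.93 = 0.11749
α₁ = 1/(1 + 0.0063096 + 0.11749) = 1/1.1238 = 0.8898; α₂ = α₁·K2/[H⁺] = 0.1045
α₁ + 2α₂ = 1.0989
CA = 1.0989 × 2.18 = 2.40 mmol/kg

CA = 2.40 mmol/kg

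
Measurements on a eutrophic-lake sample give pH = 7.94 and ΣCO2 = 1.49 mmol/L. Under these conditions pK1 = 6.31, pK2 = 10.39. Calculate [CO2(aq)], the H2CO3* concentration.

α₀ = 1 / (1 + K1/[H⁺] + K1K2/[H⁺]²) = 1 / (1 + 10^+1.63 + 10^-0.82)
   = 1 / (1 + 42.658 + 0.15136) = 1/43.809 = 0.02283
[CO2*] = α₀ × DIC = 0.02283 × 1.49 = 0.0340 mmol/L

[CO2*] = 0.0340 mmol/L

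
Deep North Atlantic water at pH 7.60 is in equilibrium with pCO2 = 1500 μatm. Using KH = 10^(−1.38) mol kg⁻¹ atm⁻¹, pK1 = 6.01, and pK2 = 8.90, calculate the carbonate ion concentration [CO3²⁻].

[CO3²⁻] = 0.122 mmol/kg

[CO2*] = KH · pCO2 = 10^(−1.38) × 1500×10^-6 = 6.253×10^-5 mol/kg
α₀ = 1/(1 + K1/[H⁺] + K1K2/[H⁺]²) = 1/(1 + 10^+1.59 + 10^+0.29) = 0.02389
DIC = [CO2*]/α₀ = 6.253×10^-5 / 0.02389 = 2.617 mmol/kg
[CO3²⁻] = α₂·DIC; α₂ = 0.04659, so [CO3²⁻] = 0.04659 × 2.617 = 0.122 mmol/kg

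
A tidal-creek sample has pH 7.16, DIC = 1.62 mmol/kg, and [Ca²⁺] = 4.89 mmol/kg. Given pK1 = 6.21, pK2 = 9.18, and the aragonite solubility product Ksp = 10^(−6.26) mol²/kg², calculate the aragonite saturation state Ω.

α₂ = 1 / (1 + [H⁺]/K2 + [H⁺]²/(K1K2)) = 1 / (1 + 10^+2.02 + 10^+1.07)
   = 1 / (1 + 104.71 + 11.749) = 1/117.46 = 0.008513
[CO3²⁻] = α₂ × DIC = 0.008513 × 1.62 = 0.01379 mmol/kg = 13.79 μmol/kg
Ksp = 10^(−6.26) = 5.495×10^-7
Ω = [Ca²⁺][CO3²⁻]/Ksp = (4.89×10^-3)(1.379×10^-5) / 5.495×10^-7 = 0.123

Ω = 0.123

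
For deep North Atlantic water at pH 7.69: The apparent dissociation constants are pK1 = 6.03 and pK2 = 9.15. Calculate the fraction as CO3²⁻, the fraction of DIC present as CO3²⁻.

α₂ = 0.0328

α₂ = 1 / (1 + [H⁺]/K2 + [H⁺]²/(K1K2)) = 1 / (1 + 10^+1.46 + 10^-0.20)
   = 1 / (1 + 28.840 + 0.63096) = 1/30.471 = 0.03282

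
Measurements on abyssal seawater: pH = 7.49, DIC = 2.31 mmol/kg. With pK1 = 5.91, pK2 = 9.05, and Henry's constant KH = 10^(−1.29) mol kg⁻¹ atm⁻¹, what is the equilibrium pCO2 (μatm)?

α₀ = 1 / (1 + K1/[H⁺] + K1K2/[H⁺]²) = 1 / (1 + 10^+1.58 + 10^+0.02)
   = 1 / (1 + 38.019 + 1.0471) = 1/40.066 = 0.02496
[CO2*] = α₀ × DIC = 0.02496 × 2.31 = 0.05765 mmol/kg
pCO2 = [CO2*]/KH = 5.765×10^-5 / 5.129×10^-2 = 1120 μatm

pCO2 = 1120 μatm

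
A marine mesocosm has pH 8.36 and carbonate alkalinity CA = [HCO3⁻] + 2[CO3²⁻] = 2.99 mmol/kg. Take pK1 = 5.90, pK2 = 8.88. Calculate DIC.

CA = [HCO3⁻] + 2[CO3²⁻] = (α₁ + 2α₂)·DIC
At pH 8.36: [H⁺]/K1 = 10^-2.46 = 0.0034674, K2/[H⁺] = 10^-0.52 = 0.30200
α₁ = 1/(1 + 0.0034674 + 0.30200) = 1/1.3055 = 0.7660; α₂ = α₁·K2/[H⁺] = 0.2313
α₁ + 2α₂ = 1.2287
DIC = CA / (α₁ + 2α₂) = 2.99 / 1.2287 = 2.43 mmol/kg

DIC = 2.43 mmol/kg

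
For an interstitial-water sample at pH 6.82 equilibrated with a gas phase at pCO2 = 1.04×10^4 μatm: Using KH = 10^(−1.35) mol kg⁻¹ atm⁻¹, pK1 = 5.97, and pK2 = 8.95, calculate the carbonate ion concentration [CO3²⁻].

[CO3²⁻] = 0.0244 mmol/kg

[CO2*] = KH · pCO2 = 10^(−1.35) × 1.04×10^4×10^-6 = 4.646×10^-4 mol/kg
α₀ = 1/(1 + K1/[H⁺] + K1K2/[H⁺]²) = 1/(1 + 10^+0.85 + 10^-1.28) = 0.1230
DIC = [CO2*]/α₀ = 4.646×10^-4 / 0.1230 = 3.778 mmol/kg
[CO3²⁻] = α₂·DIC; α₂ = 0.006454, so [CO3²⁻] = 0.006454 × 3.778 = 0.0244 mmol/kg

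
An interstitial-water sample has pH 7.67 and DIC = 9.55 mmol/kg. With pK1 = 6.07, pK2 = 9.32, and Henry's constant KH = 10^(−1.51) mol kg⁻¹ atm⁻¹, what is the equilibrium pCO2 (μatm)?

α₀ = 1 / (1 + K1/[H⁺] + K1K2/[H⁺]²) = 1 / (1 + 10^+1.60 + 10^-0.05)
   = 1 / (1 + 39.811 + 0.89125) = 1/41.702 = 0.02398
[CO2*] = α₀ × DIC = 0.02398 × 9.55 = 0.2290 mmol/kg
pCO2 = [CO2*]/KH = 2.290×10^-4 / 3.090×10^-2 = 7410 μatm

pCO2 = 7410 μatm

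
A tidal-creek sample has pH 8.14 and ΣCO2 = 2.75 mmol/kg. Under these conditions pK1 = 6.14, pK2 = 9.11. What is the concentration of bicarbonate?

α₁ = 1 / (1 + [H⁺]/K1 + K2/[H⁺]) = 1 / (1 + 10^-2.00 + 10^-0.97)
   = 1 / (1 + 0.010000 + 0.10715) = 1/1.1172 = 0.8951
[HCO3⁻] = α₁ × DIC = 0.8951 × 2.75 = 2.46 mmol/kg

[HCO3⁻] = 2.46 mmol/kg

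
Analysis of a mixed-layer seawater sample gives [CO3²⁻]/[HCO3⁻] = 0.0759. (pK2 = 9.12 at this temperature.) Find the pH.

From K2 = [H⁺][CO3²⁻]/[HCO3⁻]:  pH = pK2 + log₁₀([CO3²⁻]/[HCO3⁻])
log₁₀(0.0759) = -1.120
pH = 9.12 + (-1.120) = 8.00

pH = 8.00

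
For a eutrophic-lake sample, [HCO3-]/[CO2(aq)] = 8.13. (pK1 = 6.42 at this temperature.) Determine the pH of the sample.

pH = 7.33

From K1 = [H⁺][HCO3-]/[CO2(aq)]:  pH = pK1 + log₁₀([HCO3-]/[CO2(aq)])
log₁₀(8.13) = +0.910
pH = 6.42 + (+0.910) = 7.33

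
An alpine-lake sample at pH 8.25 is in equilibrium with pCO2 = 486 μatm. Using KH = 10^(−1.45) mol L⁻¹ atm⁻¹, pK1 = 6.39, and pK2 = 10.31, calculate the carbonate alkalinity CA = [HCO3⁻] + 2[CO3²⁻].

[CO2*] = KH · pCO2 = 10^(−1.45) × 486×10^-6 = 1.724×10^-5 mol/L
α₀ = 1/(1 + K1/[H⁺] + K1K2/[H⁺]²) = 1/(1 + 10^+1.86 + 10^-0.20) = 0.01350
DIC = [CO2*]/α₀ = 1.724×10^-5 / 0.01350 = 1.277 mmol/L
CA = (α₁ + 2α₂)·DIC = (0.9780 + 2×0.008518) × 1.277 = 1.27 mmol/L

CA = 1.27 mmol/L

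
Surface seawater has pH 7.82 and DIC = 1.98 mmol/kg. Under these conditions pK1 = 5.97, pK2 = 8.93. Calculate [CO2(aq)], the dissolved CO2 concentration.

α₀ = 1 / (1 + K1/[H⁺] + K1K2/[H⁺]²) = 1 / (1 + 10^+1.85 + 10^+0.74)
   = 1 / (1 + 70.795 + 5.4954) = 1/77.290 = 0.01294
[CO2*] = α₀ × DIC = 0.01294 × 1.98 = 0.0256 mmol/kg

[CO2*] = 0.0256 mmol/kg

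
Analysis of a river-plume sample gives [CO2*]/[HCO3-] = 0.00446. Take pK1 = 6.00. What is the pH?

pH = 8.35

From K1 = [H⁺][HCO3-]/[CO2*]:  pH = pK1 − log₁₀([CO2*]/[HCO3-])
log₁₀(0.00446) = -2.351
pH = 6.00 − (-2.351) = 8.35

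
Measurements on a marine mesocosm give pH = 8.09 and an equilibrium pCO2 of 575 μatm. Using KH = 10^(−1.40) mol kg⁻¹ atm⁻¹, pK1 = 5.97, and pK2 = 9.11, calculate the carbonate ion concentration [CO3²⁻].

[CO3²⁻] = 0.288 mmol/kg

[CO2*] = KH · pCO2 = 10^(−1.40) × 575×10^-6 = 2.289×10^-5 mol/kg
α₀ = 1/(1 + K1/[H⁺] + K1K2/[H⁺]²) = 1/(1 + 10^+2.12 + 10^+1.10) = 0.006877
DIC = [CO2*]/α₀ = 2.289×10^-5 / 0.006877 = 3.329 mmol/kg
[CO3²⁻] = α₂·DIC; α₂ = 0.08657, so [CO3²⁻] = 0.08657 × 3.329 = 0.288 mmol/kg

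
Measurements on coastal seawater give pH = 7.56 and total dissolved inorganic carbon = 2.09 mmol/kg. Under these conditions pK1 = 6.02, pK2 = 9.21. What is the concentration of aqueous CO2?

α₀ = 1 / (1 + K1/[H⁺] + K1K2/[H⁺]²) = 1 / (1 + 10^+1.54 + 10^-0.11)
   = 1 / (1 + 34.674 + 0.77625) = 1/36.450 = 0.02743
[CO2*] = α₀ × DIC = 0.02743 × 2.09 = 0.0573 mmol/kg

[CO2*] = 0.0573 mmol/kg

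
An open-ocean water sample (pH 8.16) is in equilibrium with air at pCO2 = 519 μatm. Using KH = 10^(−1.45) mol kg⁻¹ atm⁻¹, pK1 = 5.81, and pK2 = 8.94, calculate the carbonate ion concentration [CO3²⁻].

[CO2*] = KH · pCO2 = 10^(−1.45) × 519×10^-6 = 1.841×10^-5 mol/kg
α₀ = 1/(1 + K1/[H⁺] + K1K2/[H⁺]²) = 1/(1 + 10^+2.35 + 10^+1.57) = 0.003816
DIC = [CO2*]/α₀ = 1.841×10^-5 / 0.003816 = 4.825 mmol/kg
[CO3²⁻] = α₂·DIC; α₂ = 0.1418, so [CO3²⁻] = 0.1418 × 4.825 = 0.684 mmol/kg

[CO3²⁻] = 0.684 mmol/kg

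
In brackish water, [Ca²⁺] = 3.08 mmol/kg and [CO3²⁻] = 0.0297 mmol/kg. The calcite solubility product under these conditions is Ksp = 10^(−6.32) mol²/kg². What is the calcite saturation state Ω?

Ω = 0.191

Ksp = 10^(−6.32) = 4.786×10^-7
Ω = [Ca²⁺][CO3²⁻]/Ksp = (3.08×10^-3)(0.0297×10^-3) / 4.786×10^-7 = 0.191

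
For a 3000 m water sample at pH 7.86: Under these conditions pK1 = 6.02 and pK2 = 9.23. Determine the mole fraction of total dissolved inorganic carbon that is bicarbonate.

α₁ = 0.946

α₁ = 1 / (1 + [H⁺]/K1 + K2/[H⁺]) = 1 / (1 + 10^-1.84 + 10^-1.37)
   = 1 / (1 + 0.014454 + 0.042658) = 1/1.0571 = 0.9460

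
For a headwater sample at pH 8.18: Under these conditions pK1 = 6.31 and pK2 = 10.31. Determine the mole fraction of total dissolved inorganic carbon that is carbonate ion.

α₂ = 0.00726

α₂ = 1 / (1 + [H⁺]/K2 + [H⁺]²/(K1K2)) = 1 / (1 + 10^+2.13 + 10^+0.26)
   = 1 / (1 + 134.90 + 1.8197) = 1/137.72 = 0.007261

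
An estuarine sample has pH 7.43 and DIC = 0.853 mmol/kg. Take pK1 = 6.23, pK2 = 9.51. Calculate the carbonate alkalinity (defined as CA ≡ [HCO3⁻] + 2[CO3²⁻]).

CA = [HCO3⁻] + 2[CO3²⁻] = (α₁ + 2α₂)·DIC
At pH 7.43: [H⁺]/K1 = 10^-1.20 = 0.063096, K2/[H⁺] = 10^-2.08 = 0.0083176
α₁ = 1/(1 + 0.063096 + 0.0083176) = 1/1.0714 = 0.9333; α₂ = α₁·K2/[H⁺] = 0.007763
α₁ + 2α₂ = 0.9489
CA = 0.9489 × 0.853 = 0.809 mmol/kg

CA = 0.809 mmol/kg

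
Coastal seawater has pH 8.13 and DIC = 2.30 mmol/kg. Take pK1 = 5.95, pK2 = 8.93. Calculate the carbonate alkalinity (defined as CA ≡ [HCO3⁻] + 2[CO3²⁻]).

CA = 2.60 mmol/kg

CA = [HCO3⁻] + 2[CO3²⁻] = (α₁ + 2α₂)·DIC
At pH 8.13: [H⁺]/K1 = 10^-2.18 = 0.0066069, K2/[H⁺] = 10^-0.80 = 0.15849
α₁ = 1/(1 + 0.0066069 + 0.15849) = 1/1.1651 = 0.8583; α₂ = α₁·K2/[H⁺] = 0.1360
α₁ + 2α₂ = 1.1304
CA = 1.1304 × 2.30 = 2.60 mmol/kg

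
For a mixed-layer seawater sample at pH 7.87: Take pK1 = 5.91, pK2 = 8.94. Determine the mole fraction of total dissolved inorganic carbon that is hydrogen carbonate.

α₁ = 1 / (1 + [H⁺]/K1 + K2/[H⁺]) = 1 / (1 + 10^-1.96 + 10^-1.07)
   = 1 / (1 + 0.010965 + 0.085114) = 1/1.0961 = 0.9123

α₁ = 0.912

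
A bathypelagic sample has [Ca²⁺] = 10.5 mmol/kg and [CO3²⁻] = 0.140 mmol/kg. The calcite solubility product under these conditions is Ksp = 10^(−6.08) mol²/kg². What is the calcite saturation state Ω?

Ω = 1.77

Ksp = 10^(−6.08) = 8.318×10^-7
Ω = [Ca²⁺][CO3²⁻]/Ksp = (10.5×10^-3)(0.140×10^-3) / 8.318×10^-7 = 1.77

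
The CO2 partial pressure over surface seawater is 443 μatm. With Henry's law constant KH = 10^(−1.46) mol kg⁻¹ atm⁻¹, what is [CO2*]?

KH = 10^(−1.46) = 3.467×10^-2 mol kg⁻¹ atm⁻¹
[CO2*] = KH · pCO2 = 3.467×10^-2 × 443×10^-6 atm = 1.54×10^-5 mol/kg

[CO2*] = 15.4 μmol/kg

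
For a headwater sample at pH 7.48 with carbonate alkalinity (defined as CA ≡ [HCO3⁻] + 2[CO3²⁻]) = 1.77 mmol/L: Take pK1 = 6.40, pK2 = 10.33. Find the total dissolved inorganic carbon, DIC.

DIC = 1.91 mmol/L

CA = [HCO3⁻] + 2[CO3²⁻] = (α₁ + 2α₂)·DIC
At pH 7.48: [H⁺]/K1 = 10^-1.08 = 0.083176, K2/[H⁺] = 10^-2.85 = 0.0014125
α₁ = 1/(1 + 0.083176 + 0.0014125) = 1/1.0846 = 0.9220; α₂ = α₁·K2/[H⁺] = 0.001302
α₁ + 2α₂ = 0.9246
DIC = CA / (α₁ + 2α₂) = 1.77 / 0.9246 = 1.91 mmol/L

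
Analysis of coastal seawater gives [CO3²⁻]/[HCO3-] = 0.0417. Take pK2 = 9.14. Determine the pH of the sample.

pH = 7.76

From K2 = [H⁺][CO3²⁻]/[HCO3-]:  pH = pK2 + log₁₀([CO3²⁻]/[HCO3-])
log₁₀(0.0417) = -1.380
pH = 9.14 + (-1.380) = 7.76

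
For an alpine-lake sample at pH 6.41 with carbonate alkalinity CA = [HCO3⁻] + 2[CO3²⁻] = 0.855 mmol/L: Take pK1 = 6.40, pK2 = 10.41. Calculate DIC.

CA = [HCO3⁻] + 2[CO3²⁻] = (α₁ + 2α₂)·DIC
At pH 6.41: [H⁺]/K1 = 10^-0.01 = 0.97724, K2/[H⁺] = 10^-4.00 = 0.00010000
α₁ = 1/(1 + 0.97724 + 0.00010000) = 1/1.9773 = 0.5057; α₂ = α₁·K2/[H⁺] = 5.057×10^-5
α₁ + 2α₂ = 0.5058
DIC = CA / (α₁ + 2α₂) = 0.855 / 0.5058 = 1.69 mmol/L

DIC = 1.69 mmol/L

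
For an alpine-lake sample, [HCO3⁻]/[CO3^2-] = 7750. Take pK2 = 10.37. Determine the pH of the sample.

pH = 6.48

From K2 = [H⁺][CO3^2-]/[HCO3⁻]:  pH = pK2 − log₁₀([HCO3⁻]/[CO3^2-])
log₁₀(7750) = +3.889
pH = 10.37 − (+3.889) = 6.48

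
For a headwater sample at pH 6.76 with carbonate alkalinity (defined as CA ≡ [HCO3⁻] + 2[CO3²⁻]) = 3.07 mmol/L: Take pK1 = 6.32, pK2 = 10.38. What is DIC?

CA = [HCO3⁻] + 2[CO3²⁻] = (α₁ + 2α₂)·DIC
At pH 6.76: [H⁺]/K1 = 10^-0.44 = 0.36308, K2/[H⁺] = 10^-3.62 = 0.00023988
α₁ = 1/(1 + 0.36308 + 0.00023988) = 1/1.3633 = 0.7335; α₂ = α₁·K2/[H⁺] = 0.0001760
α₁ + 2α₂ = 0.7339
DIC = CA / (α₁ + 2α₂) = 3.07 / 0.7339 = 4.18 mmol/L

DIC = 4.18 mmol/L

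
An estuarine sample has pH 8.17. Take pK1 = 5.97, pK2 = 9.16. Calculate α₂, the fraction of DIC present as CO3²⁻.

α₂ = 1 / (1 + [H⁺]/K2 + [H⁺]²/(K1K2)) = 1 / (1 + 10^+0.99 + 10^-1.21)
   = 1 / (1 + 9.7724 + 0.061660) = 1/10.834 = 0.09230

α₂ = 0.0923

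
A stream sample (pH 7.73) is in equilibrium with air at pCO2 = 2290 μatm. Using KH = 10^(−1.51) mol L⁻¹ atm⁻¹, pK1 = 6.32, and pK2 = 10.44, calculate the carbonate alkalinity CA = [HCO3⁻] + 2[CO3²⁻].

CA = 1.83 mmol/L

[CO2*] = KH · pCO2 = 10^(−1.51) × 2290×10^-6 = 7.077×10^-5 mol/L
α₀ = 1/(1 + K1/[H⁺] + K1K2/[H⁺]²) = 1/(1 + 10^+1.41 + 10^-1.30) = 0.03738
DIC = [CO2*]/α₀ = 7.077×10^-5 / 0.03738 = 1.893 mmol/L
CA = (α₁ + 2α₂)·DIC = (0.9607 + 2×0.001873) × 1.893 = 1.83 mmol/L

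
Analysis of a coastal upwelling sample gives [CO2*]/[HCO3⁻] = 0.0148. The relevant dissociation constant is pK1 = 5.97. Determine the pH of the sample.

From K1 = [H⁺][HCO3⁻]/[CO2*]:  pH = pK1 − log₁₀([CO2*]/[HCO3⁻])
log₁₀(0.0148) = -1.830
pH = 5.97 − (-1.830) = 7.80

pH = 7.80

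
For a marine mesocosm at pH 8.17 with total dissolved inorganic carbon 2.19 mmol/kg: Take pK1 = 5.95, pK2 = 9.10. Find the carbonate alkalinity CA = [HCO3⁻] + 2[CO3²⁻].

CA = 2.41 mmol/kg

CA = [HCO3⁻] + 2[CO3²⁻] = (α₁ + 2α₂)·DIC
At pH 8.17: [H⁺]/K1 = 10^-2.22 = 0.0060256, K2/[H⁺] = 10^-0.93 = 0.11749
α₁ = 1/(1 + 0.0060256 + 0.11749) = 1/1.1235 = 0.8901; α₂ = α₁·K2/[H⁺] = 0.1046
α₁ + 2α₂ = 1.0992
CA = 1.0992 × 2.19 = 2.41 mmol/kg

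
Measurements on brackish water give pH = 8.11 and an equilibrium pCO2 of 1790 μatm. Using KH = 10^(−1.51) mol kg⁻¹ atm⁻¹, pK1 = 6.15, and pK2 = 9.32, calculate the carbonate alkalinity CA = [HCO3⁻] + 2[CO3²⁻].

[CO2*] = KH · pCO2 = 10^(−1.51) × 1790×10^-6 = 5.532×10^-5 mol/kg
α₀ = 1/(1 + K1/[H⁺] + K1K2/[H⁺]²) = 1/(1 + 10^+1.96 + 10^+0.75) = 0.01022
DIC = [CO2*]/α₀ = 5.532×10^-5 / 0.01022 = 5.411 mmol/kg
CA = (α₁ + 2α₂)·DIC = (0.9323 + 2×0.05748) × 5.411 = 5.67 mmol/kg

CA = 5.67 mmol/kg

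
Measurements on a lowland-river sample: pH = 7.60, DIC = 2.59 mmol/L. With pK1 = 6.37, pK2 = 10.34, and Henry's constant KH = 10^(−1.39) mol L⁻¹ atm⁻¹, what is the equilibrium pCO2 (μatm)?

α₀ = 1 / (1 + K1/[H⁺] + K1K2/[H⁺]²) = 1 / (1 + 10^+1.23 + 10^-1.51)
   = 1 / (1 + 16.982 + 0.030903) = 1/18.013 = 0.05551
[CO2*] = α₀ × DIC = 0.05551 × 2.59 = 0.1438 mmol/L
pCO2 = [CO2*]/KH = 1.438×10^-4 / 4.074×10^-2 = 3530 μatm

pCO2 = 3530 μatm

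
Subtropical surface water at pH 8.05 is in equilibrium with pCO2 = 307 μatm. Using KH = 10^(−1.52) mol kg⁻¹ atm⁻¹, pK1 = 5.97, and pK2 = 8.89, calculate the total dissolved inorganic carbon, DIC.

DIC = 1.29 mmol/kg

[CO2*] = KH · pCO2 = 10^(−1.52) × 307×10^-6 = 9.271×10^-6 mol/kg
α₀ = 1/(1 + K1/[H⁺] + K1K2/[H⁺]²) = 1/(1 + 10^+2.08 + 10^+1.24) = 0.007215
DIC = [CO2*]/α₀ = 9.271×10^-6 / 0.007215 = 1.29 mmol/kg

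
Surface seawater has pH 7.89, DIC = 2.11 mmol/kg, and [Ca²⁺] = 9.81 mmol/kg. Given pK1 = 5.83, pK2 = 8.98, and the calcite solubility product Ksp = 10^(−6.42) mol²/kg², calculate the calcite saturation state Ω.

Ω = 4.06

α₂ = 1 / (1 + [H⁺]/K2 + [H⁺]²/(K1K2)) = 1 / (1 + 10^+1.09 + 10^-0.97)
   = 1 / (1 + 12.303 + 0.10715) = 1/13.410 = 0.07457
[CO3²⁻] = α₂ × DIC = 0.07457 × 2.11 = 0.1573 mmol/kg
Ksp = 10^(−6.42) = 3.802×10^-7
Ω = [Ca²⁺][CO3²⁻]/Ksp = (9.81×10^-3)(1.573×10^-4) / 3.802×10^-7 = 4.06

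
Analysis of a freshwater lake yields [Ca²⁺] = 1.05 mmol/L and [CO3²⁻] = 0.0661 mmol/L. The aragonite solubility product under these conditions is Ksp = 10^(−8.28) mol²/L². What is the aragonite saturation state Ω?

Ω = 13.2

Ksp = 10^(−8.28) = 5.248×10^-9
Ω = [Ca²⁺][CO3²⁻]/Ksp = (1.05×10^-3)(0.0661×10^-3) / 5.248×10^-9 = 13.2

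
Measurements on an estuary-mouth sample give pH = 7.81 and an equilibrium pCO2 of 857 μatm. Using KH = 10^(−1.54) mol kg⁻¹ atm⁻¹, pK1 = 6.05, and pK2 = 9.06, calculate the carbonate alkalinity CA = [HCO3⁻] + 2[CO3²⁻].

CA = 1.58 mmol/kg

[CO2*] = KH · pCO2 = 10^(−1.54) × 857×10^-6 = 2.472×10^-5 mol/kg
α₀ = 1/(1 + K1/[H⁺] + K1K2/[H⁺]²) = 1/(1 + 10^+1.76 + 10^+0.51) = 0.01619
DIC = [CO2*]/α₀ = 2.472×10^-5 / 0.01619 = 1.527 mmol/kg
CA = (α₁ + 2α₂)·DIC = (0.9314 + 2×0.05238) × 1.527 = 1.58 mmol/kg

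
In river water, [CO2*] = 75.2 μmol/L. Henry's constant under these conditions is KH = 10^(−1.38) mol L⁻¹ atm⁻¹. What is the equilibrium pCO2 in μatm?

KH = 10^(−1.38) = 4.169×10^-2 mol L⁻¹ atm⁻¹
pCO2 = [CO2*]/KH = 75.2×10^-6 / 4.169×10^-2 = 1.80×10^-3 atm = 1800 μatm

pCO2 = 1800 μatm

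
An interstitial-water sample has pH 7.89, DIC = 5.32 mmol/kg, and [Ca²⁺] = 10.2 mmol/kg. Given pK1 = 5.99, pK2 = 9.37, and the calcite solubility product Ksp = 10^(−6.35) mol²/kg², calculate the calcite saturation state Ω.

Ω = 3.85

α₂ = 1 / (1 + [H⁺]/K2 + [H⁺]²/(K1K2)) = 1 / (1 + 10^+1.48 + 10^-0.42)
   = 1 / (1 + 30.200 + 0.38019) = 1/31.580 = 0.03167
[CO3²⁻] = α₂ × DIC = 0.03167 × 5.32 = 0.1685 mmol/kg
Ksp = 10^(−6.35) = 4.467×10^-7
Ω = [Ca²⁺][CO3²⁻]/Ksp = (10.2×10^-3)(1.685×10^-4) / 4.467×10^-7 = 3.85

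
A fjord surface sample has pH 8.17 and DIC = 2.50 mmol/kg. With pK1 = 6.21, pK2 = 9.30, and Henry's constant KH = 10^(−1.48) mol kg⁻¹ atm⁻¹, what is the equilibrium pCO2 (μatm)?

pCO2 = 763 μatm

α₀ = 1 / (1 + K1/[H⁺] + K1K2/[H⁺]²) = 1 / (1 + 10^+1.96 + 10^+0.83)
   = 1 / (1 + 91.201 + 6.7608) = 1/98.962 = 0.01010
[CO2*] = α₀ × DIC = 0.01010 × 2.50 = 0.02526 mmol/kg
pCO2 = [CO2*]/KH = 2.526×10^-5 / 3.311×10^-2 = 763 μatm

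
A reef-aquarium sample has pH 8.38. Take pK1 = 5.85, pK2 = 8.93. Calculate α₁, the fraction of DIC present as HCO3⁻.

α₁ = 0.778

α₁ = 1 / (1 + [H⁺]/K1 + K2/[H⁺]) = 1 / (1 + 10^-2.53 + 10^-0.55)
   = 1 / (1 + 0.0029512 + 0.28184) = 1/1.2848 = 0.7783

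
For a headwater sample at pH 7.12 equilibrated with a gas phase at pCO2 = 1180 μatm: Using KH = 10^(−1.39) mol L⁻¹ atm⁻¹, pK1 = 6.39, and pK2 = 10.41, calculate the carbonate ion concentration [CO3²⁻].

[CO3²⁻] = 0.132 μmol/L

[CO2*] = KH · pCO2 = 10^(−1.39) × 1180×10^-6 = 4.807×10^-5 mol/L
α₀ = 1/(1 + K1/[H⁺] + K1K2/[H⁺]²) = 1/(1 + 10^+0.73 + 10^-2.56) = 0.1569
DIC = [CO2*]/α₀ = 4.807×10^-5 / 0.1569 = 0.3064 mmol/L
[CO3²⁻] = α₂·DIC; α₂ = 0.0004322, so [CO3²⁻] = 0.0004322 × 0.3064 = 0.000132 mmol/L = 0.132 μmol/L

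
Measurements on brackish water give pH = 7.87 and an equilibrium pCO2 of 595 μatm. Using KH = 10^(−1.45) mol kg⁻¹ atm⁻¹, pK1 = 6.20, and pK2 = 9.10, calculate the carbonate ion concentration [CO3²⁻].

[CO2*] = KH · pCO2 = 10^(−1.45) × 595×10^-6 = 2.111×10^-5 mol/kg
α₀ = 1/(1 + K1/[H⁺] + K1K2/[H⁺]²) = 1/(1 + 10^+1.67 + 10^+0.44) = 0.01979
DIC = [CO2*]/α₀ = 2.111×10^-5 / 0.01979 = 1.067 mmol/kg
[CO3²⁻] = α₂·DIC; α₂ = 0.05451, so [CO3²⁻] = 0.05451 × 1.067 = 0.0581 mmol/kg

[CO3²⁻] = 0.0581 mmol/kg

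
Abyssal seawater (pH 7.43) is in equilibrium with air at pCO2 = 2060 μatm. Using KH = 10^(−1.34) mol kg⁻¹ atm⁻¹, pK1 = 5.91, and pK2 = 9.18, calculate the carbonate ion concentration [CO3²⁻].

[CO2*] = KH · pCO2 = 10^(−1.34) × 2060×10^-6 = 9.416×10^-5 mol/kg
α₀ = 1/(1 + K1/[H⁺] + K1K2/[H⁺]²) = 1/(1 + 10^+1.52 + 10^-0.23) = 0.02882
DIC = [CO2*]/α₀ = 9.416×10^-5 / 0.02882 = 3.268 mmol/kg
[CO3²⁻] = α₂·DIC; α₂ = 0.01697, so [CO3²⁻] = 0.01697 × 3.268 = 0.0554 mmol/kg

[CO3²⁻] = 0.0554 mmol/kg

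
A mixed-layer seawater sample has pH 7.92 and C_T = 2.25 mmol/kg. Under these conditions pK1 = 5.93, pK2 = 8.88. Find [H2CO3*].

[CO2*] = 0.0206 mmol/kg

α₀ = 1 / (1 + K1/[H⁺] + K1K2/[H⁺]²) = 1 / (1 + 10^+1.99 + 10^+1.03)
   = 1 / (1 + 97.724 + 10.715) = 1/109.44 = 0.009138
[CO2*] = α₀ × DIC = 0.009138 × 2.25 = 0.0206 mmol/kg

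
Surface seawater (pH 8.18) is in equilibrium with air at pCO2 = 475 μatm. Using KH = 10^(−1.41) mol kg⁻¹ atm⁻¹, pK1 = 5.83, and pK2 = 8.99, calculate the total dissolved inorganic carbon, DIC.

[CO2*] = KH · pCO2 = 10^(−1.41) × 475×10^-6 = 1.848×10^-5 mol/kg
α₀ = 1/(1 + K1/[H⁺] + K1K2/[H⁺]²) = 1/(1 + 10^+2.35 + 10^+1.54) = 0.003853
DIC = [CO2*]/α₀ = 1.848×10^-5 / 0.003853 = 4.80 mmol/kg

DIC = 4.80 mmol/kg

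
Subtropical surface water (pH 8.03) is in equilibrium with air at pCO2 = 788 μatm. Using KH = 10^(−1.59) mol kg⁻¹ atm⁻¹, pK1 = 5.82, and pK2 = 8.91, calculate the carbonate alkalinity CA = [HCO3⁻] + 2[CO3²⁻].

[CO2*] = KH · pCO2 = 10^(−1.59) × 788×10^-6 = 2.025×10^-5 mol/kg
α₀ = 1/(1 + K1/[H⁺] + K1K2/[H⁺]²) = 1/(1 + 10^+2.21 + 10^+1.33) = 0.005418
DIC = [CO2*]/α₀ = 2.025×10^-5 / 0.005418 = 3.738 mmol/kg
CA = (α₁ + 2α₂)·DIC = (0.8787 + 2×0.1158) × 3.738 = 4.15 mmol/kg

CA = 4.15 mmol/kg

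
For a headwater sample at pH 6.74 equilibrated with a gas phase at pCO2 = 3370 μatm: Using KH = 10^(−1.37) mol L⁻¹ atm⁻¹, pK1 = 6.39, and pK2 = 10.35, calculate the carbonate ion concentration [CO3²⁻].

[CO3²⁻] = 0.0790 μmol/L

[CO2*] = KH · pCO2 = 10^(−1.37) × 3370×10^-6 = 1.438×10^-4 mol/L
α₀ = 1/(1 + K1/[H⁺] + K1K2/[H⁺]²) = 1/(1 + 10^+0.35 + 10^-3.26) = 0.3087
DIC = [CO2*]/α₀ = 1.438×10^-4 / 0.3087 = 0.4657 mmol/L
[CO3²⁻] = α₂·DIC; α₂ = 0.0001696, so [CO3²⁻] = 0.0001696 × 0.4657 = 7.90×10^-5 mmol/L = 0.0790 μmol/L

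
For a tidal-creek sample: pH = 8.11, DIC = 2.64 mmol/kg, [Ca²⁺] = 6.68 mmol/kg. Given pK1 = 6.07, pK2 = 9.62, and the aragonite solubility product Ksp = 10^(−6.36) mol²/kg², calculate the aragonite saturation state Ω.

α₂ = 1 / (1 + [H⁺]/K2 + [H⁺]²/(K1K2)) = 1 / (1 + 10^+1.51 + 10^-0.53)
   = 1 / (1 + 32.359 + 0.29512) = 1/33.654 = 0.02971
[CO3²⁻] = α₂ × DIC = 0.02971 × 2.64 = 0.07844 mmol/kg
Ksp = 10^(−6.36) = 4.365×10^-7
Ω = [Ca²⁺][CO3²⁻]/Ksp = (6.68×10^-3)(7.844×10^-5) / 4.365×10^-7 = 1.20

Ω = 1.20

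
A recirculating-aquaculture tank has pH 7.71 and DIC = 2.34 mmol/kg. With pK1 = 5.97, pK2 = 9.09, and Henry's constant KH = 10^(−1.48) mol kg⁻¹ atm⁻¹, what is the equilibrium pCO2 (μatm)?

pCO2 = 1210 μatm

α₀ = 1 / (1 + K1/[H⁺] + K1K2/[H⁺]²) = 1 / (1 + 10^+1.74 + 10^+0.36)
   = 1 / (1 + 54.954 + 2.2909) = 1/58.245 = 0.01717
[CO2*] = α₀ × DIC = 0.01717 × 2.34 = 0.04018 mmol/kg
pCO2 = [CO2*]/KH = 4.018×10^-5 / 3.311×10^-2 = 1210 μatm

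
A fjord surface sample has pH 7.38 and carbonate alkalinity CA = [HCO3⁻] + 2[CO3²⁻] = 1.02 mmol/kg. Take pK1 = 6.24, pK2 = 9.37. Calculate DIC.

DIC = 1.08 mmol/kg

CA = [HCO3⁻] + 2[CO3²⁻] = (α₁ + 2α₂)·DIC
At pH 7.38: [H⁺]/K1 = 10^-1.14 = 0.072444, K2/[H⁺] = 10^-1.99 = 0.010233
α₁ = 1/(1 + 0.072444 + 0.010233) = 1/1.0827 = 0.9236; α₂ = α₁·K2/[H⁺] = 0.009452
α₁ + 2α₂ = 0.9425
DIC = CA / (α₁ + 2α₂) = 1.02 / 0.9425 = 1.08 mmol/kg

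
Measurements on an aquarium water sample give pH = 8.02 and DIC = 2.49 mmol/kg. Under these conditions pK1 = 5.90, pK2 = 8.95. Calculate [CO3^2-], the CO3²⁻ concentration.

α₂ = 1 / (1 + [H⁺]/K2 + [H⁺]²/(K1K2)) = 1 / (1 + 10^+0.93 + 10^-1.19)
   = 1 / (1 + 8.5114 + 0.064565) = 1/9.5759 = 0.1044
[CO3²⁻] = α₂ × DIC = 0.1044 × 2.49 = 0.260 mmol/kg

[CO3²⁻] = 0.260 mmol/kg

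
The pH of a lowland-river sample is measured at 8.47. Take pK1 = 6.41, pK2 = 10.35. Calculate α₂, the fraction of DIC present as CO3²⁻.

α₂ = 0.0129

α₂ = 1 / (1 + [H⁺]/K2 + [H⁺]²/(K1K2)) = 1 / (1 + 10^+1.88 + 10^-0.18)
   = 1 / (1 + 75.858 + 0.66069) = 1/77.518 = 0.01290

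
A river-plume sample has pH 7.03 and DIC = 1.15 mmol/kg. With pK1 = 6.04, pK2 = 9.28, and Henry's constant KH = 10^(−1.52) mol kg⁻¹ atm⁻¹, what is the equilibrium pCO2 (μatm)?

pCO2 = 3520 μatm

α₀ = 1 / (1 + K1/[H⁺] + K1K2/[H⁺]²) = 1 / (1 + 10^+0.99 + 10^-1.26)
   = 1 / (1 + 9.7724 + 0.054954) = 1/10.827 = 0.09236
[CO2*] = α₀ × DIC = 0.09236 × 1.15 = 0.1062 mmol/kg
pCO2 = [CO2*]/KH = 1.062×10^-4 / 3.020×10^-2 = 3520 μatm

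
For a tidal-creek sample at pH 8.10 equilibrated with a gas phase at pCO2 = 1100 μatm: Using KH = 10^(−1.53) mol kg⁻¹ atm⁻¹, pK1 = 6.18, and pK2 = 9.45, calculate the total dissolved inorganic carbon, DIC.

[CO2*] = KH · pCO2 = 10^(−1.53) × 1100×10^-6 = 3.246×10^-5 mol/kg
α₀ = 1/(1 + K1/[H⁺] + K1K2/[H⁺]²) = 1/(1 + 10^+1.92 + 10^+0.57) = 0.01138
DIC = [CO2*]/α₀ = 3.246×10^-5 / 0.01138 = 2.85 mmol/kg

DIC = 2.85 mmol/kg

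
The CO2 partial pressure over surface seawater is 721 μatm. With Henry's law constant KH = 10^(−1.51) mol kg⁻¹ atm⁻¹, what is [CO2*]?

KH = 10^(−1.51) = 3.090×10^-2 mol kg⁻¹ atm⁻¹
[CO2*] = KH · pCO2 = 3.090×10^-2 × 721×10^-6 atm = 2.23×10^-5 mol/kg

[CO2*] = 22.3 μmol/kg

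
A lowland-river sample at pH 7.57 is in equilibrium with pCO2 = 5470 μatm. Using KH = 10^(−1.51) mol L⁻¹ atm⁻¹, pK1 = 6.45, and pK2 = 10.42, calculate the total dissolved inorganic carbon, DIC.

[CO2*] = KH · pCO2 = 10^(−1.51) × 5470×10^-6 = 1.690×10^-4 mol/L
α₀ = 1/(1 + K1/[H⁺] + K1K2/[H⁺]²) = 1/(1 + 10^+1.12 + 10^-1.73) = 0.07042
DIC = [CO2*]/α₀ = 1.690×10^-4 / 0.07042 = 2.40 mmol/L

DIC = 2.40 mmol/L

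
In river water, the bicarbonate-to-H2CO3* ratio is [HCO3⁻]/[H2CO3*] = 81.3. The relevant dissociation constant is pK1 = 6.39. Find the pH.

pH = 8.30

From K1 = [H⁺][HCO3⁻]/[H2CO3*]:  pH = pK1 + log₁₀([HCO3⁻]/[H2CO3*])
log₁₀(81.3) = +1.910
pH = 6.39 + (+1.910) = 8.30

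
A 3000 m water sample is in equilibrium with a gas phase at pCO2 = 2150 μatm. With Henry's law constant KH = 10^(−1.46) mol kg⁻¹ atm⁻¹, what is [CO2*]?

KH = 10^(−1.46) = 3.467×10^-2 mol kg⁻¹ atm⁻¹
[CO2*] = KH · pCO2 = 3.467×10^-2 × 2150×10^-6 atm = 7.45×10^-5 mol/kg

[CO2*] = 74.5 μmol/kg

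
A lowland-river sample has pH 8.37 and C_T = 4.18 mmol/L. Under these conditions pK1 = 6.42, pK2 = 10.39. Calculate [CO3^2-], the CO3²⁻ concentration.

[CO3²⁻] = 0.0391 mmol/L

α₂ = 1 / (1 + [H⁺]/K2 + [H⁺]²/(K1K2)) = 1 / (1 + 10^+2.02 + 10^+0.07)
   = 1 / (1 + 104.71 + 1.1749) = 1/106.89 = 0.009356
[CO3²⁻] = α₂ × DIC = 0.009356 × 4.18 = 0.0391 mmol/L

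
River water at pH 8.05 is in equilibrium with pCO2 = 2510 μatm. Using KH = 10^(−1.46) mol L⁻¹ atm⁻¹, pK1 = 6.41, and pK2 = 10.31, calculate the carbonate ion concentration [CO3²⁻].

[CO2*] = KH · pCO2 = 10^(−1.46) × 2510×10^-6 = 8.703×10^-5 mol/L
α₀ = 1/(1 + K1/[H⁺] + K1K2/[H⁺]²) = 1/(1 + 10^+1.64 + 10^-0.62) = 0.02228
DIC = [CO2*]/α₀ = 8.703×10^-5 / 0.02228 = 3.907 mmol/L
[CO3²⁻] = α₂·DIC; α₂ = 0.005344, so [CO3²⁻] = 0.005344 × 3.907 = 0.0209 mmol/L

[CO3²⁻] = 0.0209 mmol/L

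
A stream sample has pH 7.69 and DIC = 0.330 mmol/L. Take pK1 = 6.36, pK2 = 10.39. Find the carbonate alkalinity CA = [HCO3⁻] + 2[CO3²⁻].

CA = [HCO3⁻] + 2[CO3²⁻] = (α₁ + 2α₂)·DIC
At pH 7.69: [H⁺]/K1 = 10^-1.33 = 0.046774, K2/[H⁺] = 10^-2.70 = 0.0019953
α₁ = 1/(1 + 0.046774 + 0.0019953) = 1/1.0488 = 0.9535; α₂ = α₁·K2/[H⁺] = 0.001902
α₁ + 2α₂ = 0.9573
CA = 0.9573 × 0.330 = 0.316 mmol/L

CA = 0.316 mmol/L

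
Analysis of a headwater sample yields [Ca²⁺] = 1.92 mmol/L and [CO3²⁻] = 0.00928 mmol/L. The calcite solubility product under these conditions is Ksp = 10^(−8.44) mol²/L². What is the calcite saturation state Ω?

Ksp = 10^(−8.44) = 3.631×10^-9
Ω = [Ca²⁺][CO3²⁻]/Ksp = (1.92×10^-3)(0.00928×10^-3) / 3.631×10^-9 = 4.91

Ω = 4.91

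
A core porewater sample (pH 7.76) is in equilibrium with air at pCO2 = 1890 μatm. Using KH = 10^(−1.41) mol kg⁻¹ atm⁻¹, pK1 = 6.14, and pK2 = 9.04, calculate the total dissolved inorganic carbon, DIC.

DIC = 3.30 mmol/kg

[CO2*] = KH · pCO2 = 10^(−1.41) × 1890×10^-6 = 7.353×10^-5 mol/kg
α₀ = 1/(1 + K1/[H⁺] + K1K2/[H⁺]²) = 1/(1 + 10^+1.62 + 10^+0.34) = 0.02228
DIC = [CO2*]/α₀ = 7.353×10^-5 / 0.02228 = 3.30 mmol/kg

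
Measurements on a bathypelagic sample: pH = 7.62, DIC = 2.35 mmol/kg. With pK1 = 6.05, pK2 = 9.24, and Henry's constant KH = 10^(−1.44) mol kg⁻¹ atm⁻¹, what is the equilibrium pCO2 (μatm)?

pCO2 = 1660 μatm

α₀ = 1 / (1 + K1/[H⁺] + K1K2/[H⁺]²) = 1 / (1 + 10^+1.57 + 10^-0.05)
   = 1 / (1 + 37.154 + 0.89125) = 1/39.045 = 0.02561
[CO2*] = α₀ × DIC = 0.02561 × 2.35 = 0.06019 mmol/kg
pCO2 = [CO2*]/KH = 6.019×10^-5 / 3.631×10^-2 = 1660 μatm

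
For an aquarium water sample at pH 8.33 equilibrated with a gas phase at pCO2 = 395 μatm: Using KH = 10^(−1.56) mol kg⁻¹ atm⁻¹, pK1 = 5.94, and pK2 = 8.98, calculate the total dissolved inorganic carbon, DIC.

DIC = 3.28 mmol/kg

[CO2*] = KH · pCO2 = 10^(−1.56) × 395×10^-6 = 1.088×10^-5 mol/kg
α₀ = 1/(1 + K1/[H⁺] + K1K2/[H⁺]²) = 1/(1 + 10^+2.39 + 10^+1.74) = 0.003318
DIC = [CO2*]/α₀ = 1.088×10^-5 / 0.003318 = 3.28 mmol/kg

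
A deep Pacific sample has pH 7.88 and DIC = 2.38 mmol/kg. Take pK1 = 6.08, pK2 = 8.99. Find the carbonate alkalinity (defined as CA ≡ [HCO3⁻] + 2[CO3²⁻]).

CA = [HCO3⁻] + 2[CO3²⁻] = (α₁ + 2α₂)·DIC
At pH 7.88: [H⁺]/K1 = 10^-1.80 = 0.015849, K2/[H⁺] = 10^-1.11 = 0.077625
α₁ = 1/(1 + 0.015849 + 0.077625) = 1/1.0935 = 0.9145; α₂ = α₁·K2/[H⁺] = 0.07099
α₁ + 2α₂ = 1.0565
CA = 1.0565 × 2.38 = 2.51 mmol/kg

CA = 2.51 mmol/kg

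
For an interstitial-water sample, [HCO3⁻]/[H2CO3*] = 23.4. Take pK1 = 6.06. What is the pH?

pH = 7.43

From K1 = [H⁺][HCO3⁻]/[H2CO3*]:  pH = pK1 + log₁₀([HCO3⁻]/[H2CO3*])
log₁₀(23.4) = +1.369
pH = 6.06 + (+1.369) = 7.43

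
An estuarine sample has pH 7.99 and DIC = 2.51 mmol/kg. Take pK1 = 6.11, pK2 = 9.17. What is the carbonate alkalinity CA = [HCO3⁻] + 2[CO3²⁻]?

CA = 2.63 mmol/kg

CA = [HCO3⁻] + 2[CO3²⁻] = (α₁ + 2α₂)·DIC
At pH 7.99: [H⁺]/K1 = 10^-1.88 = 0.013183, K2/[H⁺] = 10^-1.18 = 0.066069
α₁ = 1/(1 + 0.013183 + 0.066069) = 1/1.0793 = 0.9266; α₂ = α₁·K2/[H⁺] = 0.06122
α₁ + 2α₂ = 1.0490
CA = 1.0490 × 2.51 = 2.63 mmol/kg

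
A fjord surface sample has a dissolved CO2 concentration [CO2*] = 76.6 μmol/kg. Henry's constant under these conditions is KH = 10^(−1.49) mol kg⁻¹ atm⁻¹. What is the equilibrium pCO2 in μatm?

KH = 10^(−1.49) = 3.236×10^-2 mol kg⁻¹ atm⁻¹
pCO2 = [CO2*]/KH = 76.6×10^-6 / 3.236×10^-2 = 2.37×10^-3 atm = 2370 μatm

pCO2 = 2370 μatm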